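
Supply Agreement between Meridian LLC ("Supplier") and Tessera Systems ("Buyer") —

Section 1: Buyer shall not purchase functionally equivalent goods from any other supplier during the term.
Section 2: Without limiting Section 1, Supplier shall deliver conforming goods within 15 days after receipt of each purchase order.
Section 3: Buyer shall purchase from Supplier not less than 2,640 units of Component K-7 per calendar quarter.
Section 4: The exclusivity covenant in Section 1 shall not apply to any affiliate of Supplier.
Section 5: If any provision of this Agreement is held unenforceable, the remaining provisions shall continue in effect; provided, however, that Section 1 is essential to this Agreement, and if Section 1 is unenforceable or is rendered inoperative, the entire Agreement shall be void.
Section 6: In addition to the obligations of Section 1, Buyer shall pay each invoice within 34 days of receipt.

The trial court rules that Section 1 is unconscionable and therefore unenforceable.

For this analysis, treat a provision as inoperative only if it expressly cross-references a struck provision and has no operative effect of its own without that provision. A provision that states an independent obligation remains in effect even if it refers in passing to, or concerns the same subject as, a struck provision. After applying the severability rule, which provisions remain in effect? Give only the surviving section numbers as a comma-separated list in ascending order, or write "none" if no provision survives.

Section 1 is struck. Section 4 has no operative effect of its own apart from Section 1 and is therefore inoperative. Section 5 makes Section 1 an essential term, and Section 1 is the provision held invalid; under Section 5, the entire Agreement is therefore void. No provision of the Agreement survives.

none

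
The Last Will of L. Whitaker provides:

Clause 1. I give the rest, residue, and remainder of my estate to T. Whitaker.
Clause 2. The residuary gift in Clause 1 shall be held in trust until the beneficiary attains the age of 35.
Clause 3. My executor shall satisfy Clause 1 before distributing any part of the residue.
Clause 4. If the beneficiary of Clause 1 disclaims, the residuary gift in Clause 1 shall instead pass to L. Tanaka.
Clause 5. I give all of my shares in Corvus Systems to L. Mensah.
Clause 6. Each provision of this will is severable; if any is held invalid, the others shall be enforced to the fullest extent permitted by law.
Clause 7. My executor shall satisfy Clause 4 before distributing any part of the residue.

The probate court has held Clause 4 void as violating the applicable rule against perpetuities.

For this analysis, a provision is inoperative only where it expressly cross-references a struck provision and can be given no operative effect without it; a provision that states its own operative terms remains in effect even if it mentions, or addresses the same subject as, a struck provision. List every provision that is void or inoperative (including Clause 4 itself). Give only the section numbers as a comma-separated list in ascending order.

Clause 4 is struck. Clause 7 has no operative effect of its own apart from Clause 4 and is therefore inoperative. Clause 6 is a severability clause and preserves every provision that can still be given independent effect. Clause 1, Clause 2, Clause 3, Clause 5, and Clause 6 remain in effect.

4, 7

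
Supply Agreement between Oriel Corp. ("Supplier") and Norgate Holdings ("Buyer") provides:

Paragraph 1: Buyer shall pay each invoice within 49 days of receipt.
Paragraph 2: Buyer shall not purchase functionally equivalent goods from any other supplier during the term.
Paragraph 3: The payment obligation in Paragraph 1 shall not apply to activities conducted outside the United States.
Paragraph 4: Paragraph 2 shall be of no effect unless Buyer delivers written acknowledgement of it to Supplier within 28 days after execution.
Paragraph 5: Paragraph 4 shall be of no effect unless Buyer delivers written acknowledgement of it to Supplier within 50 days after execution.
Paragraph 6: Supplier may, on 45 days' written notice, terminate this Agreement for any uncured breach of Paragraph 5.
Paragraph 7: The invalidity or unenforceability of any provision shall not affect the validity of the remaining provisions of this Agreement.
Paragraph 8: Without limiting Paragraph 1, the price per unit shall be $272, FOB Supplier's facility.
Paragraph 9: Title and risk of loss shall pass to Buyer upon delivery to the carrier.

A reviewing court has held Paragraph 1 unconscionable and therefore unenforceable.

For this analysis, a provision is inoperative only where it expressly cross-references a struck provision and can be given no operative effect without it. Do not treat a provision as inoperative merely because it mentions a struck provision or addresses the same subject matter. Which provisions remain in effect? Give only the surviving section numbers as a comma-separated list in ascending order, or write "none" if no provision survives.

Paragraph 1 is struck. The whole of Paragraph 3 is the carve-out from the payment obligation, defined by reference to Paragraph 1, so Paragraph 3 cannot stand once Paragraph 1 is removed. Although Paragraph 8 refers to Paragraph 1, its operative terms do not depend on Paragraph 1, so it remains in effect. Paragraph 7 is a severability clause and preserves every provision that can still be given independent effect. The provisions still in force are Paragraph 2, Paragraph 4, Paragraph 5, Paragraph 6, Paragraph 7, Paragraph 8, and Paragraph 9.

2, 4, 5, 6, 7, 8, 9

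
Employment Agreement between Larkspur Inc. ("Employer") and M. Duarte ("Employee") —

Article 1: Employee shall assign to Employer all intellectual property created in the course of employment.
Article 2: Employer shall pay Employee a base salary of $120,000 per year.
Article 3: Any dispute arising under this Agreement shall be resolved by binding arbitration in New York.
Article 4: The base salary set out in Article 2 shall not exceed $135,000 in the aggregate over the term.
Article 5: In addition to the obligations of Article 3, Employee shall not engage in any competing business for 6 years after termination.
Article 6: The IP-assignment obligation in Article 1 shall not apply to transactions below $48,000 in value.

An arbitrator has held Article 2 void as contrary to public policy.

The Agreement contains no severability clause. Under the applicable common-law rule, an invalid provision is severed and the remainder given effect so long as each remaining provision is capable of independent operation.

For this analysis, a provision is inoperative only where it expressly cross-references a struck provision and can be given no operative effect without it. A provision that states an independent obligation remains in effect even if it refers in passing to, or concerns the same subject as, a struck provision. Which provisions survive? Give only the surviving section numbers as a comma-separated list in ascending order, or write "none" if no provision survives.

Article 2 is struck. The whole of Article 4 is the aggregate cap on the base salary, defined by reference to Article 2, so Article 4 cannot stand once Article 2 is removed. Under the stated default rule, only provisions that cannot operate independently fall away; the rest are enforced. Article 1, Article 3, Article 5, and Article 6 remain in effect.

1, 3, 5, 6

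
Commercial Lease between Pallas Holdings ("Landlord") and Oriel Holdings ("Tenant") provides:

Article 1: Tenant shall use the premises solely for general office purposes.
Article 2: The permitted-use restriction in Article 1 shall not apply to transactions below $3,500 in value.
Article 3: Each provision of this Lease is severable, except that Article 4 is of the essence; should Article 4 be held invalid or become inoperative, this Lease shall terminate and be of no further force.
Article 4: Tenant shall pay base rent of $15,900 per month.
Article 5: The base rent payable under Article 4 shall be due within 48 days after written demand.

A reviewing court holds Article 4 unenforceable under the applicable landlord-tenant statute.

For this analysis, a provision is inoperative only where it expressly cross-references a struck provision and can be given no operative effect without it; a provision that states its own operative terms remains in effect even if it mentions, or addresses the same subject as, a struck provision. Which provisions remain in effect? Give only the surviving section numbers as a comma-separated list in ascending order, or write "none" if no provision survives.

Article 4 is struck. Article 5 does nothing except set the payment deadline for the base rent by reference to Article 4; with Article 4 gone it has no independent effect and is inoperative. Article 3 makes Article 4 an essential term, and Article 4 is the provision held invalid; under Article 3, the entire Lease is therefore void. No provision of the Lease survives.

none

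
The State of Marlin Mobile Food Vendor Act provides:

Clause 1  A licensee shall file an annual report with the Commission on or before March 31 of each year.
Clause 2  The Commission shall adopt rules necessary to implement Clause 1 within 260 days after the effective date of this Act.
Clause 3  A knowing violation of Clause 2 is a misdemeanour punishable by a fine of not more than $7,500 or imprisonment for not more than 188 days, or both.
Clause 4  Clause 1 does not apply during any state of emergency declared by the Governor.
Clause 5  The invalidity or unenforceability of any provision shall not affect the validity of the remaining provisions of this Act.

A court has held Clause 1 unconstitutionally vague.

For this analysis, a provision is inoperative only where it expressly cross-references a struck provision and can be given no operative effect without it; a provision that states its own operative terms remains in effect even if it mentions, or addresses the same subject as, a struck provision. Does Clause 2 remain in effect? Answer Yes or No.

Clause 1 is struck. Clause 2 merely fixes the rulemaking mandate for Clause 1; with Clause 1 gone it has nothing to operate on and falls away. Clause 4 merely fixes the emergency suspension of Clause 1; with Clause 1 gone it has nothing to operate on and falls away. Clause 3 operates only by reference to Clause 2, so it falls with Clause 2. Clause 5 is a severability clause and preserves every provision that can still be given independent effect. Only Clause 5 remains in effect. Clause 2 is among the inoperative provisions, so the answer is no.

No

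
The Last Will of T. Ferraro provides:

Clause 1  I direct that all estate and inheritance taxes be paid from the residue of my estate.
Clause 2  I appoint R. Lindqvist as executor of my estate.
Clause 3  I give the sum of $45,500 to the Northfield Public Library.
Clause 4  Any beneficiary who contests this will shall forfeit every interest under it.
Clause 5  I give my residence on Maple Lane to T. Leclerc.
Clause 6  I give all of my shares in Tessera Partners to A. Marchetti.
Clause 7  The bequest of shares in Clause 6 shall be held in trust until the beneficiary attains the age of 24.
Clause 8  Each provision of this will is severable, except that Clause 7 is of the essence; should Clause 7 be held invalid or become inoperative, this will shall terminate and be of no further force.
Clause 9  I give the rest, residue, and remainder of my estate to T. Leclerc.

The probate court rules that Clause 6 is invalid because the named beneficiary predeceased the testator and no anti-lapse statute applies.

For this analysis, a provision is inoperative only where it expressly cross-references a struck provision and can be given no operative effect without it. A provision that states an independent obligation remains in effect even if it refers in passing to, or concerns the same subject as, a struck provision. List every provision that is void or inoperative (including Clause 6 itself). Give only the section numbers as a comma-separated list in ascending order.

Clause 6 is struck. Clause 7 operates only by reference to Clause 6, so it falls with Clause 6. Clause 8 makes Clause 7 an essential term, and Clause 7 has been rendered inoperative by the cascade; under Clause 8, the entire will is therefore void. No provision of the will survives.

1, 2, 3, 4, 5, 6, 7, 8, 9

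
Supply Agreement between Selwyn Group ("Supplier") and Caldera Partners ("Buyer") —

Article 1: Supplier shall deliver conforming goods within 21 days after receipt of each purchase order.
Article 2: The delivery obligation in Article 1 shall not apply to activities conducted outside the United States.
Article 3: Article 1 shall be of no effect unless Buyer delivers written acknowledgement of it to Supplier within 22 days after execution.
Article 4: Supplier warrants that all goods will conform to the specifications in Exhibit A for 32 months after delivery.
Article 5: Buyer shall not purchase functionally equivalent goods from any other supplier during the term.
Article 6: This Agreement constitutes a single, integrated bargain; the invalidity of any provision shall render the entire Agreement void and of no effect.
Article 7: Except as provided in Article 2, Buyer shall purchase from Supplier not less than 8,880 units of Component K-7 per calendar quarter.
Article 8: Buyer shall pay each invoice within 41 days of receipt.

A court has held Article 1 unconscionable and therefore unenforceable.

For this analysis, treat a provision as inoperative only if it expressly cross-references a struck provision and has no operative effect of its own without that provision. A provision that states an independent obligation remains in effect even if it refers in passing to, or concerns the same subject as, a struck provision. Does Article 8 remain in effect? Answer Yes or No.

Article 1 is struck. Article 2 operates only by reference to Article 1, so it falls with Article 1. Article 3 has no operative effect of its own apart from Article 1 and is therefore inoperative. Article 6 provides that the Agreement is not severable, so the invalidity of any one provision voids the entire Agreement. No provision of the Agreement survives. Article 8 is among the inoperative provisions, so the answer is no.

No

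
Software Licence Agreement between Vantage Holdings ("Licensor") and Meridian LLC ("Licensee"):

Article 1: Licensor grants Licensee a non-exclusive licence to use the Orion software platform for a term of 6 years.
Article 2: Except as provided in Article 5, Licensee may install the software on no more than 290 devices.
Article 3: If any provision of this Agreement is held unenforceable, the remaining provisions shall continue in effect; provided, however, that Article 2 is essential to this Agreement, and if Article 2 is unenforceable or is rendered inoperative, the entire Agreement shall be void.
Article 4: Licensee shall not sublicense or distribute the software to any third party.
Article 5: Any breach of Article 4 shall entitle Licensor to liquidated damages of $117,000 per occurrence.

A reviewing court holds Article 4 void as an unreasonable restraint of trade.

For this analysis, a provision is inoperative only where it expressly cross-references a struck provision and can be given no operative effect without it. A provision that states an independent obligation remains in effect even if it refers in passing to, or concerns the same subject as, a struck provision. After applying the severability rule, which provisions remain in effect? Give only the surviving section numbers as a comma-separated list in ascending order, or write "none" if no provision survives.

1, 2, 3

Article 4 is struck. The whole of Article 5 is the liquidated-damages amount, defined by reference to Article 4, so Article 5 cannot stand once Article 4 is removed. Although Article 2 refers to Article 5, its operative terms do not depend on Article 5, so it remains in effect. Article 3 makes Article 2 an essential term, but Article 2 is unaffected, so the severability proviso in Article 3 preserves the remaining provisions. Article 1, Article 2, and Article 3 remain in effect.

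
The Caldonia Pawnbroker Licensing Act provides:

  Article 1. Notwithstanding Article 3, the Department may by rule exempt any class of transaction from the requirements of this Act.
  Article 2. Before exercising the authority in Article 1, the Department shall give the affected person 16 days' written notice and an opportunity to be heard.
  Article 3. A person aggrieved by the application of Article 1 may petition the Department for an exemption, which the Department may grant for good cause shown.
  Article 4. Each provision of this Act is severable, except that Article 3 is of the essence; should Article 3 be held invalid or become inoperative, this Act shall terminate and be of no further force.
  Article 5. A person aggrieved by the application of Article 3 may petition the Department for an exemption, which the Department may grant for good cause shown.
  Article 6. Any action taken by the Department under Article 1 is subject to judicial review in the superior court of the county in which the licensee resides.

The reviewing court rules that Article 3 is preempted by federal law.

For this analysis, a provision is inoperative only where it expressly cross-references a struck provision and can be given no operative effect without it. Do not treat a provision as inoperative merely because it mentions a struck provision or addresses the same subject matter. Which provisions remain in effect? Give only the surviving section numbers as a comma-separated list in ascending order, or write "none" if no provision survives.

none

Article 3 is struck. Article 5 has no operative effect of its own apart from Article 3 and is therefore inoperative. Article 4 makes Article 3 an essential term, and Article 3 is the provision held invalid; under Article 4, the entire Act is therefore void. No provision of the Act survives.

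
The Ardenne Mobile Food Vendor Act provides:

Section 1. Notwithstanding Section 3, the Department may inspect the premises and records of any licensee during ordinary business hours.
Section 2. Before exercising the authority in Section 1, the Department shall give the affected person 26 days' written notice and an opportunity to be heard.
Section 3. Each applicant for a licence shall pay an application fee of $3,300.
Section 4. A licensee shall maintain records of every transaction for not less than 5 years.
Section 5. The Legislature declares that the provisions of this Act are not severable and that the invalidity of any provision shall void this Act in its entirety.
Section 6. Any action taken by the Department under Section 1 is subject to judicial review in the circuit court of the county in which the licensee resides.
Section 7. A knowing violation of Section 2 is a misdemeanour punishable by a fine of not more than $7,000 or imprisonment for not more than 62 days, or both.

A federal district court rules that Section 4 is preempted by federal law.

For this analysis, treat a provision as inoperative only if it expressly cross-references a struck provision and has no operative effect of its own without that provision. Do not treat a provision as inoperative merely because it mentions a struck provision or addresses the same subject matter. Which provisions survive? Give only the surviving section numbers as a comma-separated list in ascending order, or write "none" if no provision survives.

none

Section 4 is struck. No other provision's operative terms depend on Section 4. Section 5 provides that the Act is not severable, so the invalidity of any one provision voids the entire Act. No provision of the Act survives.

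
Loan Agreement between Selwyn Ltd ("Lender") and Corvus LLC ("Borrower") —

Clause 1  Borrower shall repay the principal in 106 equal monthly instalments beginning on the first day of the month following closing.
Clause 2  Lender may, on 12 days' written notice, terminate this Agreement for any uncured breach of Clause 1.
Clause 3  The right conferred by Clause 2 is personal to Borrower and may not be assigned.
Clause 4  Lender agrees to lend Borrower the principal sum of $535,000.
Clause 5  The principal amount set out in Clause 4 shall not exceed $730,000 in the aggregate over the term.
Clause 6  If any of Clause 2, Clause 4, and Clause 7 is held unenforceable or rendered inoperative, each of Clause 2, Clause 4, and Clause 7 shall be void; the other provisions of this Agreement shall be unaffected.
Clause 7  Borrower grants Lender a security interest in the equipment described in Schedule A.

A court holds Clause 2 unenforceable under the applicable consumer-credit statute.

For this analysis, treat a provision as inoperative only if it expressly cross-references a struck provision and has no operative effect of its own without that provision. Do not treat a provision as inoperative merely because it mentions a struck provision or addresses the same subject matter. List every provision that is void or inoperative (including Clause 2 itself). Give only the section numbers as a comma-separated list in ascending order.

2, 3, 4, 5, 7

Clause 2 is struck. Clause 3 merely fixes the non-assignment of Clause 2; with Clause 2 gone it has nothing to operate on and falls away. Clause 6 declares Clause 2, Clause 4, and Clause 7 mutually dependent; since one of them has fallen, all of them are of no effect. That brings down Clause 4 and Clause 7 as well. Clause 5 in turn depends solely on a provision now struck and likewise falls. The remainder continues in force under Clause 6. The provisions still in force are Clause 1 and Clause 6.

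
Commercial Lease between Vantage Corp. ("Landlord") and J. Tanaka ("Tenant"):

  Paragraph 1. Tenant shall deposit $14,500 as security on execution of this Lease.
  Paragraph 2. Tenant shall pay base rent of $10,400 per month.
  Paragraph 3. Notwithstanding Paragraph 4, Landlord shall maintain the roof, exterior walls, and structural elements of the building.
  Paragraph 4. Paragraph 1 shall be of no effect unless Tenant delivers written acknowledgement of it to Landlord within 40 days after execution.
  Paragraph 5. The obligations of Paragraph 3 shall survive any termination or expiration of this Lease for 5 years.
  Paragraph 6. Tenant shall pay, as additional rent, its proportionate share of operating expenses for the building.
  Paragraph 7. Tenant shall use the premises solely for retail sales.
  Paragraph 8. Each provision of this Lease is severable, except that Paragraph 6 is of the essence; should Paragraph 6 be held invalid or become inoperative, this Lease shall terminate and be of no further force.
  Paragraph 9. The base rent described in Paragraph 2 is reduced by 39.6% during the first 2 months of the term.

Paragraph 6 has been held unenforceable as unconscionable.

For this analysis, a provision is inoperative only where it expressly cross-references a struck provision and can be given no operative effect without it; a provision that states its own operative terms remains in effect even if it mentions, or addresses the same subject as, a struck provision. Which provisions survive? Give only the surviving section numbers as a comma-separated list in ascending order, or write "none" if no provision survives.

Paragraph 6 is struck. Nothing else in the Lease is defined by reference to Paragraph 6. Paragraph 8 makes Paragraph 6 an essential term, and Paragraph 6 is the provision held invalid; under Paragraph 8, the entire Lease is therefore void. No provision of the Lease survives.

none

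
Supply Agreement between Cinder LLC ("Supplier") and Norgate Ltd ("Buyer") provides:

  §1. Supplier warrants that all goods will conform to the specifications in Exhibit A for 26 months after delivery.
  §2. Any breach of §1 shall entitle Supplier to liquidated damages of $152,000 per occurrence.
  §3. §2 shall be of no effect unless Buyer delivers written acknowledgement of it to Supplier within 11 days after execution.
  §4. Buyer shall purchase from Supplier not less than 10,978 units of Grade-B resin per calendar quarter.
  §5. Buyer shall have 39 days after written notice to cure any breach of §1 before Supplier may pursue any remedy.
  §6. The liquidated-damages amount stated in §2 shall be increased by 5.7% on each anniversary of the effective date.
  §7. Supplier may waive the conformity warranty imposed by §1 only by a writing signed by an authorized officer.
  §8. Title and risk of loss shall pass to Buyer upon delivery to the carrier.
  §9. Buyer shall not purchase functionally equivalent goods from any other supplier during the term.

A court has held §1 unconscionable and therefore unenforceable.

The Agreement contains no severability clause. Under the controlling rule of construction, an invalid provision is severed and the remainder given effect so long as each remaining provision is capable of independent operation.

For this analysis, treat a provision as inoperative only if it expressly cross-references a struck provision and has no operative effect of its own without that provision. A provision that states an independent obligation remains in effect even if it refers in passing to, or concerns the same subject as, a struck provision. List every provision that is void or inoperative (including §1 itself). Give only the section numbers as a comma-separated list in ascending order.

1, 2, 3, 5, 6, 7

§1 is struck. §2 operates only by reference to §1, so it falls with §1. §5 merely fixes the cure period for breach of §1; with §1 gone it has nothing to operate on and falls away. §7 merely fixes the waiver condition for §1; with §1 gone it has nothing to operate on and falls away. §3 merely fixes the acknowledgement condition for §2; with §2 gone it has nothing to operate on and falls away. §6 has no operative effect of its own apart from §2 and is therefore inoperative. Under the stated default rule, only provisions that cannot operate independently fall away; the rest are enforced. §4, §8, and §9 remain in effect.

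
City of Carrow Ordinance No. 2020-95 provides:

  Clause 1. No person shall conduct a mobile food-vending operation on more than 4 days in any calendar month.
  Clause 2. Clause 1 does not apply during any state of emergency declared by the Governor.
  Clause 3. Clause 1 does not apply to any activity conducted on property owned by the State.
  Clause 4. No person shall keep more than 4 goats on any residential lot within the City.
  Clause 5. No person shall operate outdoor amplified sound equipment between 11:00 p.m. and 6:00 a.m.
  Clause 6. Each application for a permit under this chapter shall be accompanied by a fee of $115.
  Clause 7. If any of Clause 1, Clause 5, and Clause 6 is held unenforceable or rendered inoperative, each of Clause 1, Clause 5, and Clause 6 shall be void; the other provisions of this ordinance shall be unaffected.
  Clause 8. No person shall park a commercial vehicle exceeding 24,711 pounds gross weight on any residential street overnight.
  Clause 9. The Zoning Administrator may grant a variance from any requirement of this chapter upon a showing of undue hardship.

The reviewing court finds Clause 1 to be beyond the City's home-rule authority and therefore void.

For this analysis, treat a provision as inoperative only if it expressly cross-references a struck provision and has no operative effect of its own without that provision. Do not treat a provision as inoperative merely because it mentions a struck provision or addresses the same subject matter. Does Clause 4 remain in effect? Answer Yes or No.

Clause 1 is struck. Clause 2 has no operative effect of its own apart from Clause 1 and is therefore inoperative. The only function of Clause 3 is the public-property exemption from Clause 1, so it cannot stand once Clause 1 is removed. Clause 7 declares Clause 1, Clause 5, and Clause 6 mutually dependent; since one of them has fallen, all of them are of no effect. That brings down Clause 5 and Clause 6 as well. The remainder continues in force under Clause 7. The provisions still in force are Clause 4, Clause 7, Clause 8, and Clause 9. Clause 4 is among the surviving provisions, so the answer is yes.

Yes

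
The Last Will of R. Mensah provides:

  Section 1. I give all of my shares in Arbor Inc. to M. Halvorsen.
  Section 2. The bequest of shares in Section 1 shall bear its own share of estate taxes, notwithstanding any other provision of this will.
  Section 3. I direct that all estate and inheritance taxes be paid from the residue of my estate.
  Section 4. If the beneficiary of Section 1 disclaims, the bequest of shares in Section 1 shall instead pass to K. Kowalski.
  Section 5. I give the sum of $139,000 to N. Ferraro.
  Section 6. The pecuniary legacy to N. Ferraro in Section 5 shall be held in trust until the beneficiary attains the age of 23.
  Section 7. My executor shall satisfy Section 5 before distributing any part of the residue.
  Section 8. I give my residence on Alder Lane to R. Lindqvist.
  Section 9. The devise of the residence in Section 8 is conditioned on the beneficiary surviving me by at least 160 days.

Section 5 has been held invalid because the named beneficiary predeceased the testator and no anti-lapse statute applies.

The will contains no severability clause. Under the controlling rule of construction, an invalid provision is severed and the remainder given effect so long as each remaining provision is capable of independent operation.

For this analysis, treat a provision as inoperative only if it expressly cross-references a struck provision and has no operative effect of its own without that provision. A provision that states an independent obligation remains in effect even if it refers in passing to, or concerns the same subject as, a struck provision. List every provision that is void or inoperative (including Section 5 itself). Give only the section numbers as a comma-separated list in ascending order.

Section 5 is struck. Section 6 has no operative effect of its own apart from Section 5 and is therefore inoperative. The only function of Section 7 is the priority direction for Section 5, so it cannot stand once Section 5 is removed. Under the stated default rule, only provisions that cannot operate independently fall away; the rest are enforced. Section 1, Section 2, Section 3, Section 4, Section 8, and Section 9 remain in effect.

5, 6, 7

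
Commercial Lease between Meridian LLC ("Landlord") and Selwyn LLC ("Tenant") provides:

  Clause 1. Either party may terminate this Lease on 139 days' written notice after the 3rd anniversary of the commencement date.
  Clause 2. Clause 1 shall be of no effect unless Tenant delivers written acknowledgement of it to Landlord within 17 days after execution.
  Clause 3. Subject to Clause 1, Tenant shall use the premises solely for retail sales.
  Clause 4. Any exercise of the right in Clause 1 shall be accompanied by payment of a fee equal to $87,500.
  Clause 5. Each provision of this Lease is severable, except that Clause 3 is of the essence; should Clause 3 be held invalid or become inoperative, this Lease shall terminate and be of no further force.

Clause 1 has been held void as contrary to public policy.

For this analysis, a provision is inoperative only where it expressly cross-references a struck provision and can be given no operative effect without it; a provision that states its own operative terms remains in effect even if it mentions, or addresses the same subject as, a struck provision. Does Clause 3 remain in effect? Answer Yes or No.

Yes

Clause 1 is struck. Clause 2 operates only by reference to Clause 1, so it falls with Clause 1. Clause 4 merely fixes the exercise fee for Clause 1; with Clause 1 gone it has nothing to operate on and falls away. Clause 3 mentions Clause 1 but its own obligation stands independently of Clause 1, so Clause 3 is not affected. Clause 5 makes Clause 3 an essential term, but Clause 3 is unaffected, so the severability proviso in Clause 5 preserves the remaining provisions. That leaves Clause 3 and Clause 5 in effect. Clause 3 is among the surviving provisions, so the answer is yes.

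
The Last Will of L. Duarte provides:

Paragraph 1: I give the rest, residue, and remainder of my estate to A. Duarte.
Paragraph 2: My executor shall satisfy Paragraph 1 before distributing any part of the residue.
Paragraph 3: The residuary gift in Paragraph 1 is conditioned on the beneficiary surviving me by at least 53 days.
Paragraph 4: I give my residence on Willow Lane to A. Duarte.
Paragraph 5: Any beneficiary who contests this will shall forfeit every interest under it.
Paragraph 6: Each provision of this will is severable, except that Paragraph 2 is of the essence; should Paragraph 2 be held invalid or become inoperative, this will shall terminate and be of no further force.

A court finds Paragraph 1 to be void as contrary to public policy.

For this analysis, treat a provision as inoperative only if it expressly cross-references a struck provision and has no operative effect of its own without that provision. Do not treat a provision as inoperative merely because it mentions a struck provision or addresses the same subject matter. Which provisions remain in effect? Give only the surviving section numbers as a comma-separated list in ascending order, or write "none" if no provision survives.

none

Paragraph 1 is struck. Paragraph 2 operates only by reference to Paragraph 1, so it falls with Paragraph 1. Paragraph 3 has no operative effect of its own apart from Paragraph 1 and is therefore inoperative. Paragraph 6 makes Paragraph 2 an essential term, and Paragraph 2 has been rendered inoperative by the cascade; under Paragraph 6, the entire will is therefore void. No provision of the will survives.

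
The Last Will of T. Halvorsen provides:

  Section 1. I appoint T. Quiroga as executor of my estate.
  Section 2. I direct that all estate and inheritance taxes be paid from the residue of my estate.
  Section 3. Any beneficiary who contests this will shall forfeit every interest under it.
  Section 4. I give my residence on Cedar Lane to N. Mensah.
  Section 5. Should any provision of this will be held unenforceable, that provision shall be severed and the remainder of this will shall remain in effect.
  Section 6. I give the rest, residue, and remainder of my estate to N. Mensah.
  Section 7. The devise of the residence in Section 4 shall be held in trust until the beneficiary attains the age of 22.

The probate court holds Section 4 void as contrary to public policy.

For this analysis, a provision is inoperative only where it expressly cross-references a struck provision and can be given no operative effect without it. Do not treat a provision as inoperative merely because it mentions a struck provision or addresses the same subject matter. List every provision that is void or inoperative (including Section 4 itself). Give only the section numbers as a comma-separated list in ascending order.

Section 4 is struck. Section 7 merely fixes the trust for Section 4; with Section 4 gone it has nothing to operate on and falls away. Section 5 is a severability clause and preserves every provision that can still be given independent effect. The provisions still in force are Section 1, Section 2, Section 3, Section 5, and Section 6.

4, 7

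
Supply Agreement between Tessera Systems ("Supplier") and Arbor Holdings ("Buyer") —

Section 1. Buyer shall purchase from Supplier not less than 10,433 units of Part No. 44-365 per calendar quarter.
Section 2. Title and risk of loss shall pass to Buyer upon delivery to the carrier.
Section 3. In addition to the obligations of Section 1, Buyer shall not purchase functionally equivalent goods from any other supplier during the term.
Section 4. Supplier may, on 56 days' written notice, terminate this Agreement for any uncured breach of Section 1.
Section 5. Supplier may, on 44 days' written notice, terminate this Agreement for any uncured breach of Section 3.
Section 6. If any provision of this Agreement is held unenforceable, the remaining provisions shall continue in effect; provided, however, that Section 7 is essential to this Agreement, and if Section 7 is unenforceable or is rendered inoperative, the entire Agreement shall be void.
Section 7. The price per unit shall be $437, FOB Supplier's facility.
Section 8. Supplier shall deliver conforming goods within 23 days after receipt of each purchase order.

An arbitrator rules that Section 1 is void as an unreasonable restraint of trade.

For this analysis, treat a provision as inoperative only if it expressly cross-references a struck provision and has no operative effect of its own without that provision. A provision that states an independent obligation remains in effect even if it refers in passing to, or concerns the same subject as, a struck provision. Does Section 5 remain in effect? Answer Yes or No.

Yes

Section 1 is struck. The only function of Section 4 is the termination right for breach of Section 1, so it cannot stand once Section 1 is removed. Section 3 mentions Section 1 but its own obligation stands independently of Section 1, so Section 3 is not affected. Section 6 makes Section 7 an essential term, but Section 7 is unaffected, so the severability proviso in Section 6 preserves the remaining provisions. That leaves Section 2, Section 3, Section 5, Section 6, Section 7, and Section 8 in effect. Section 5 is among the surviving provisions, so the answer is yes.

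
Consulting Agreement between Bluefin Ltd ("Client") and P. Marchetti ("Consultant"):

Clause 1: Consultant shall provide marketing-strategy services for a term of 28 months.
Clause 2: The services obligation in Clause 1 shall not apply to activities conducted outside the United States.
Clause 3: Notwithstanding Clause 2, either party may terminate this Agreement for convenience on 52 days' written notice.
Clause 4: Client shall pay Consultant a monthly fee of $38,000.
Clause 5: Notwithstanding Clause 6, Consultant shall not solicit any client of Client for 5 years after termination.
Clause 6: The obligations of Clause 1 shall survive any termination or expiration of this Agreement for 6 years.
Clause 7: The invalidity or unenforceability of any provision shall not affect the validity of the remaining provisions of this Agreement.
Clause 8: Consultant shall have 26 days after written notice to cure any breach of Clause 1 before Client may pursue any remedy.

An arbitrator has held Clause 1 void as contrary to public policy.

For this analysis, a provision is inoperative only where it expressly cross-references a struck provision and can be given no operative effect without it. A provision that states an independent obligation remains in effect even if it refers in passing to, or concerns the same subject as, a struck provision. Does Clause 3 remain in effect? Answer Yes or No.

Clause 1 is struck. Clause 2 has no operative effect of its own apart from Clause 1 and is therefore inoperative. Clause 6 operates only by reference to Clause 1, so it falls with Clause 1. The only function of Clause 8 is the cure period for breach of Clause 1, so it cannot stand once Clause 1 is removed. Although Clause 5 refers to Clause 6, its operative terms do not depend on Clause 6, so it remains in effect. Clause 3 mentions Clause 2 but its own obligation stands independently of Clause 2, so Clause 3 is not affected. Clause 7 is a severability clause and preserves every provision that can still be given independent effect. That leaves Clause 3, Clause 4, Clause 5, and Clause 7 in effect. Clause 3 is among the surviving provisions, so the answer is yes.

Yes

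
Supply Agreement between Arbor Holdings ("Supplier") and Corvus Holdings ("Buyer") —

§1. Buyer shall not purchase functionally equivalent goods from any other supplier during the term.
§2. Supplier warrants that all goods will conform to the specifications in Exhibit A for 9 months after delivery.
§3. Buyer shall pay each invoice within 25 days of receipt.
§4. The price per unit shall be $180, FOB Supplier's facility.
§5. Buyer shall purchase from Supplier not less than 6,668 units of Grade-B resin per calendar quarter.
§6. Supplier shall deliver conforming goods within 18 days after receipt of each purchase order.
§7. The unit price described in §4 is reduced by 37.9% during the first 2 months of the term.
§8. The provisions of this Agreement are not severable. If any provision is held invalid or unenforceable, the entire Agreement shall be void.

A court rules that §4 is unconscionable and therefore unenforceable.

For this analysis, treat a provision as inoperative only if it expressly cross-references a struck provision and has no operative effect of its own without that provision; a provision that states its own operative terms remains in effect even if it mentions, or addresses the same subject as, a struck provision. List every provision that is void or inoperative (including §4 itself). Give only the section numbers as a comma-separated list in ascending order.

§4 is struck. §7 has no operative effect of its own apart from §4 and is therefore inoperative. §8 provides that the Agreement is not severable, so the invalidity of any one provision voids the entire Agreement. No provision of the Agreement survives.

1, 2, 3, 4, 5, 6, 7, 8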